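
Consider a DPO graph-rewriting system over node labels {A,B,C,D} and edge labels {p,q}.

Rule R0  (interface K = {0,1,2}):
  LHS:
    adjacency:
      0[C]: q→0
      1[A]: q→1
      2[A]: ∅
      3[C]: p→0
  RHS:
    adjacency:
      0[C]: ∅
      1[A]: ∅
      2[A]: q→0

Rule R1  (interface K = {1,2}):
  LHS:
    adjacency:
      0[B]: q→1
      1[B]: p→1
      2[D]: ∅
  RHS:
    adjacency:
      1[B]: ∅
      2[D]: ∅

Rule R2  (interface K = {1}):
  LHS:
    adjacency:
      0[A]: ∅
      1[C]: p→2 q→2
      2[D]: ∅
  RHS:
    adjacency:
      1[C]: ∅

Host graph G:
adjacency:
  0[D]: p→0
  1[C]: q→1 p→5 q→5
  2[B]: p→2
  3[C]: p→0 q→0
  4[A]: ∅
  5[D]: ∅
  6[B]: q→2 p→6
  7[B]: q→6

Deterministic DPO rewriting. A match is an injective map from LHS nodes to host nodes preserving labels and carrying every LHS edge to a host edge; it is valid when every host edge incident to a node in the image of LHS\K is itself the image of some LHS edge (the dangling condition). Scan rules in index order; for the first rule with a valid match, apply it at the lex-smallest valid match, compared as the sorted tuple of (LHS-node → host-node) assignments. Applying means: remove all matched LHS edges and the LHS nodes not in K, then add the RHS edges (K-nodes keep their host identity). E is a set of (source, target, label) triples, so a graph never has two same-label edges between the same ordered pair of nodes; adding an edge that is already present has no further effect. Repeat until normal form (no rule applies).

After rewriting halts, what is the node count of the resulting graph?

Answer: 4

Derivation:
start.  V:8 E:10  edges: 0-p->0 1-q->1 1-p->5 1-q->5 2-p->2 3-p->0 3-q->0 6-q->2 6-p->6 7-q->6
1. fire R1 via {0↦7, 1↦6, 2↦0}  →  V:7 E:8  edges: 0-p->0 1-q->1 1-p->5 1-q->5 2-p->2 3-p->0 3-q->0 6-q->2
2. fire R1 via {0↦6, 1↦2, 2↦0}  →  V:6 E:6  edges: 0-p->0 1-q->1 1-p->5 1-q->5 3-p->0 3-q->0
3. fire R2 via {0↦4, 1↦1, 2↦5}  →  V:4 E:4  edges: 0-p->0 1-q->1 3-p->0 3-q->0
normal form: no rule applies after step 3
NF nodes: {0:D, 1:C, 2:B, 3:C}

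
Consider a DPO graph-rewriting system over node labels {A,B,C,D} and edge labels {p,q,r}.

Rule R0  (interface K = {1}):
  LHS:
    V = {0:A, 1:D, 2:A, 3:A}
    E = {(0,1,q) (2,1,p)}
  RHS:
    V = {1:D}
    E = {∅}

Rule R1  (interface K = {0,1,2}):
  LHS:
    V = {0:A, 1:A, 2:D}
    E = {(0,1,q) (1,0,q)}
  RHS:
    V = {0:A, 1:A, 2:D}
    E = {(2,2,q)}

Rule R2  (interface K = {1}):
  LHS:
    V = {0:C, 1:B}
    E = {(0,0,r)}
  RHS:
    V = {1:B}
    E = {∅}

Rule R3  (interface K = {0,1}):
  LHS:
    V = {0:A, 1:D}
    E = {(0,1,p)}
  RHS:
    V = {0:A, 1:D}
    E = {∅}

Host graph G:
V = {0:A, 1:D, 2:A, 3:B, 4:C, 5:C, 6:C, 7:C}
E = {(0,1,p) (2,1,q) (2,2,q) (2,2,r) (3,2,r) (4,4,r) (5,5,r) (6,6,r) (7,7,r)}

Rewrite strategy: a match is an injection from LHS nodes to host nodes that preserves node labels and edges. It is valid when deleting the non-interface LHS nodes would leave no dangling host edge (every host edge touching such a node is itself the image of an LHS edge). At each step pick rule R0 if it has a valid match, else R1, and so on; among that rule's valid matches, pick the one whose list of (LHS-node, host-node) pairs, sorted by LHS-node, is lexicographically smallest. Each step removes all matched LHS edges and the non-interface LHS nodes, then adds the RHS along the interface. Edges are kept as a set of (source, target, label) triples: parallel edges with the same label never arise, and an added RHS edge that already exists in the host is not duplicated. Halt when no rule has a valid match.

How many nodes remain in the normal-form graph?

initial: |V|=8 |E|=9  E = 0-p->1 2-q->1 2-q->2 2-r->2 3-r->2 4-r->4 5-r->5 6-r->6 7-r->7
step 1: apply R2 at {0↦4, 1↦3}  → |V|=7 |E|=8  E = 0-p->1 2-q->1 2-q->2 2-r->2 3-r->2 5-r->5 6-r->6 7-r->7
step 2: apply R2 at {0↦5, 1↦3}  → |V|=6 |E|=7  E = 0-p->1 2-q->1 2-q->2 2-r->2 3-r->2 6-r->6 7-r->7
step 3: apply R2 at {0↦6, 1↦3}  → |V|=5 |E|=6  E = 0-p->1 2-q->1 2-q->2 2-r->2 3-r->2 7-r->7
step 4: apply R2 at {0↦7, 1↦3}  → |V|=4 |E|=5  E = 0-p->1 2-q->1 2-q->2 2-r->2 3-r->2
step 5: apply R3 at {0↦0, 1↦1}  → |V|=4 |E|=4  E = 2-q->1 2-q->2 2-r->2 3-r->2
final graph: no rule applies after step 5
NF nodes: {0:A, 1:D, 2:A, 3:B}

Answer: 4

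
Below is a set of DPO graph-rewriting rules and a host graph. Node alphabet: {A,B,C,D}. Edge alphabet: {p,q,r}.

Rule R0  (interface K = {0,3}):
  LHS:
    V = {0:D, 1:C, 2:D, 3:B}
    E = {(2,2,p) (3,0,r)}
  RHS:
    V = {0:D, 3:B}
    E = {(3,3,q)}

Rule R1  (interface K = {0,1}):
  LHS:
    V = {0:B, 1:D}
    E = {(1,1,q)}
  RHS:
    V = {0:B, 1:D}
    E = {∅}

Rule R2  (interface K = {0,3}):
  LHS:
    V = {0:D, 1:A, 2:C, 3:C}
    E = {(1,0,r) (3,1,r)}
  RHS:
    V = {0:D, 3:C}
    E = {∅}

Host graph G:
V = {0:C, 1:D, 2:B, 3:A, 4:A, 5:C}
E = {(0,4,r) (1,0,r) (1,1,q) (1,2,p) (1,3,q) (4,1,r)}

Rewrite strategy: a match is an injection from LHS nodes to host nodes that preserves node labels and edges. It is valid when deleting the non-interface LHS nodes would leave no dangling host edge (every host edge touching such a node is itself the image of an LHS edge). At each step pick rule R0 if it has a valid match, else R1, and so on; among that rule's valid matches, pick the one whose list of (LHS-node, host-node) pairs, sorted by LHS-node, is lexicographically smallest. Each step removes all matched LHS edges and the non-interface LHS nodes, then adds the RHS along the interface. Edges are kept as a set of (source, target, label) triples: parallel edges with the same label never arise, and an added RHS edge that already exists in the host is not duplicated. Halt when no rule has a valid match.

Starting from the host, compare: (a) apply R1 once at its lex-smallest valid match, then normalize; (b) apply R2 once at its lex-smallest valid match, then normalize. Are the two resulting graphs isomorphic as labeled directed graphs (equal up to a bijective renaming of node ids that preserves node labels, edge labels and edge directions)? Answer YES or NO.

Answer: YES

Rewrite trace:
branch R1-first: apply at {0↦2, 1↦1} → |E|=5, then 1 more step(s) → NF |V|=4 |E|=3 V={0:C, 1:D, 2:B, 3:A} E=1-r->0 1-p->2 1-q->3
branch R2-first: apply at {0↦1, 1↦4, 2↦5, 3↦0} → |E|=4, then 1 more step(s) → NF |V|=4 |E|=3 V={0:C, 1:D, 2:B, 3:A} E=1-r->0 1-p->2 1-q->3
graphs isomorphic (equal up to label-preserving node renaming)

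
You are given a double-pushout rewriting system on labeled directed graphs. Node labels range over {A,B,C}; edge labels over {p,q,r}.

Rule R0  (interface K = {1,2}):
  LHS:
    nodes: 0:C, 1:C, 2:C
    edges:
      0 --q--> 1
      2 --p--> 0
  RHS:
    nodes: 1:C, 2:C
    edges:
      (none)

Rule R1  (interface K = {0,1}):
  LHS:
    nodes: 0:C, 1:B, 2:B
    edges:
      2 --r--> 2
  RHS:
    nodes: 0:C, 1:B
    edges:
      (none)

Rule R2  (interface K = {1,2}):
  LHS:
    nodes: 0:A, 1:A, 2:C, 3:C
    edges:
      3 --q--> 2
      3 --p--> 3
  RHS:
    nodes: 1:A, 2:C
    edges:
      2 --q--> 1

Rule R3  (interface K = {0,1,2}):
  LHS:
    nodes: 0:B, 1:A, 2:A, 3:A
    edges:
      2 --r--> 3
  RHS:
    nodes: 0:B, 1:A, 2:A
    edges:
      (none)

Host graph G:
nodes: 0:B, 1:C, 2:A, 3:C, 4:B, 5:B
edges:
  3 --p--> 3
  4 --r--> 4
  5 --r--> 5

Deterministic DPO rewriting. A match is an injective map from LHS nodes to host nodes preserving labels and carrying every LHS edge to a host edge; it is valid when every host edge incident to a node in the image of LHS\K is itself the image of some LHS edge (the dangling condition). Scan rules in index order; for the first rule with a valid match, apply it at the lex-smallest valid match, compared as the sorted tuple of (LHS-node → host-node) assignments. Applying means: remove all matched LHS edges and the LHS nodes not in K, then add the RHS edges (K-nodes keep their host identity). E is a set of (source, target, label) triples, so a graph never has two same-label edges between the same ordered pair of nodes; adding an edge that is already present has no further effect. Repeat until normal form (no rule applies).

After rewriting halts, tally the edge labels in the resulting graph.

Answer: p:1

Steps:
start.  V:6 E:3  edges: 3-p->3 4-r->4 5-r->5
1. fire R1 via {0↦1, 1↦0, 2↦4}  →  V:5 E:2  edges: 3-p->3 5-r->5
2. fire R1 via {0↦1, 1↦0, 2↦5}  →  V:4 E:1  edges: 3-p->3
normal form: no rule applies after step 2
NF edges: [(3, 3, 'p')]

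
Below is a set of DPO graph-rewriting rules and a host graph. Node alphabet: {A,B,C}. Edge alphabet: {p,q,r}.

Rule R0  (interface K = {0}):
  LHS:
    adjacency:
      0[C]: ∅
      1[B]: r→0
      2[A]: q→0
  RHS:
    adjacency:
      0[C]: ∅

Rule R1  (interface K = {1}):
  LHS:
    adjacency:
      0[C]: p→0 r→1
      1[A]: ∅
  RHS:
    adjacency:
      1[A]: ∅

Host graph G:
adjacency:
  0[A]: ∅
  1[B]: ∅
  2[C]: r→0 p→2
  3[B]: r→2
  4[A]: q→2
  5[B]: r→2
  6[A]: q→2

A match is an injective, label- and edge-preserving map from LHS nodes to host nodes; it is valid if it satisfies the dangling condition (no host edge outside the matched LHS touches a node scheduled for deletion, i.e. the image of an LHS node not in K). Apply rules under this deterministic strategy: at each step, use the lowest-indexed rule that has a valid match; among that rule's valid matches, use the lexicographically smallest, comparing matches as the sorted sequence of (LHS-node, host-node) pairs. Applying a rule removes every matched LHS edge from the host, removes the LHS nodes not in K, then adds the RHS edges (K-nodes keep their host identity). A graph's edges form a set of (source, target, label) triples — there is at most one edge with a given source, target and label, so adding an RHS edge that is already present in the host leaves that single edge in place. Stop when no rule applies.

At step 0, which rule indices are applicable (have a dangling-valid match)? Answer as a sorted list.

Answer: [R0]

Steps:
R0: 4 valid matches — {0↦2, 1↦3, 2↦4}, {0↦2, 1↦3, 2↦6}, {0↦2, 1↦5, 2↦4} (+1 more)
R1: no valid match — 1 raw match, all fail dangling condition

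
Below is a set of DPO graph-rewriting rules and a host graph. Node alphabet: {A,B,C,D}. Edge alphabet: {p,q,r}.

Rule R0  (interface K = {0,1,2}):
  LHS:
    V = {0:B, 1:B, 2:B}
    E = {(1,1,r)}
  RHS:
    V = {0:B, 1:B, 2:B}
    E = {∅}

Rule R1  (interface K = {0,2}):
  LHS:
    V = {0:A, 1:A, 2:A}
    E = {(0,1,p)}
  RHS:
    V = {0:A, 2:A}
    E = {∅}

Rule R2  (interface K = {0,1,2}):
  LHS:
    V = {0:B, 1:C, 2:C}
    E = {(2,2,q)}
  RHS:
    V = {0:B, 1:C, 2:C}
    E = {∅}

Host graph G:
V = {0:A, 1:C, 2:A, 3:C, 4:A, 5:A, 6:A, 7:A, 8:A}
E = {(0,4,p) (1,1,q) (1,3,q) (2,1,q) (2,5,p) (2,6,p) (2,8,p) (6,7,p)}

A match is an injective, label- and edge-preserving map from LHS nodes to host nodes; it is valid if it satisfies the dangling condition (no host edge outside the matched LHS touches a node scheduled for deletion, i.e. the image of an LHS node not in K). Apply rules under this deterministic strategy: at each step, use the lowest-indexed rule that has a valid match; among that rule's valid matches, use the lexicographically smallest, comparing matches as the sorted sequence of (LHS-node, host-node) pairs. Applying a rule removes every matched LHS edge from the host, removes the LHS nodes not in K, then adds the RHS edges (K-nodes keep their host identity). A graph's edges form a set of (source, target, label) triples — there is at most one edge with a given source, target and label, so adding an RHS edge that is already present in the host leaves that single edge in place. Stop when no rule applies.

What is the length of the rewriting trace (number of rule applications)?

start.  V:9 E:8  edges: 0-p->4 1-q->1 1-q->3 2-q->1 2-p->5 2-p->6 2-p->8 6-p->7
1. fire R1 via {0↦0, 1↦4, 2↦2}  →  V:8 E:7  edges: 1-q->1 1-q->3 2-q->1 2-p->5 2-p->6 2-p->8 6-p->7
2. fire R1 via {0↦2, 1↦5, 2↦0}  →  V:7 E:6  edges: 1-q->1 1-q->3 2-q->1 2-p->6 2-p->8 6-p->7
3. fire R1 via {0↦2, 1↦8, 2↦0}  →  V:6 E:5  edges: 1-q->1 1-q->3 2-q->1 2-p->6 6-p->7
4. fire R1 via {0↦6, 1↦7, 2↦0}  →  V:5 E:4  edges: 1-q->1 1-q->3 2-q->1 2-p->6
5. fire R1 via {0↦2, 1↦6, 2↦0}  →  V:4 E:3  edges: 1-q->1 1-q->3 2-q->1
final graph: no rule applies after step 5

Answer: 5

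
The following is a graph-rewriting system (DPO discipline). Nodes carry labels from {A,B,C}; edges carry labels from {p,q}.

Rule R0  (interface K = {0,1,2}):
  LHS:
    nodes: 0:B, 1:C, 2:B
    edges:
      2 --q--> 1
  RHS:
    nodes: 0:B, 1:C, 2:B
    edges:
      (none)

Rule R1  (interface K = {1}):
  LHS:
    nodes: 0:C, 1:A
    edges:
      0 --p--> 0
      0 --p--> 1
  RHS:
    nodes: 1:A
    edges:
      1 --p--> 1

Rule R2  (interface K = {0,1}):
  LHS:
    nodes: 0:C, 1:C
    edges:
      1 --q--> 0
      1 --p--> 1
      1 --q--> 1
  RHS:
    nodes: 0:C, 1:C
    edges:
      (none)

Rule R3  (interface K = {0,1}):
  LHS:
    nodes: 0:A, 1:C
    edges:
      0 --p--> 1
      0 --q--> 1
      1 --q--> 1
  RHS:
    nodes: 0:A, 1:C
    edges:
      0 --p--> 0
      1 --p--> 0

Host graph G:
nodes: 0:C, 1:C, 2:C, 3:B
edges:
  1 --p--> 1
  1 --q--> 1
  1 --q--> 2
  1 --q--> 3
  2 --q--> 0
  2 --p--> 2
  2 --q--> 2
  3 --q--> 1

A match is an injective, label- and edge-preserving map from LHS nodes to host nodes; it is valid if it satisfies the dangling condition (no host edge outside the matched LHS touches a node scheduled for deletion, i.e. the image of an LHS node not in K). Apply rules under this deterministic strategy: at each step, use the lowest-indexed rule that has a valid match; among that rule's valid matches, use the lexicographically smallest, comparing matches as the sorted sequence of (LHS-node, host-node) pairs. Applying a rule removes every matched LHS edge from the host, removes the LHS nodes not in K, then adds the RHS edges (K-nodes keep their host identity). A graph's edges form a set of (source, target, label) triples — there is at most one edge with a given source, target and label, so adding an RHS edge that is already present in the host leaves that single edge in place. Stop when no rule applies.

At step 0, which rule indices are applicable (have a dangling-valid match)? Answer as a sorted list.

Answer: [R2]

Derivation:
R0: no valid match — LHS pattern not found
R1: no valid match — LHS pattern not found
R2: 2 valid matches — {0↦0, 1↦2}, {0↦2, 1↦1}
R3: no valid match — LHS pattern not found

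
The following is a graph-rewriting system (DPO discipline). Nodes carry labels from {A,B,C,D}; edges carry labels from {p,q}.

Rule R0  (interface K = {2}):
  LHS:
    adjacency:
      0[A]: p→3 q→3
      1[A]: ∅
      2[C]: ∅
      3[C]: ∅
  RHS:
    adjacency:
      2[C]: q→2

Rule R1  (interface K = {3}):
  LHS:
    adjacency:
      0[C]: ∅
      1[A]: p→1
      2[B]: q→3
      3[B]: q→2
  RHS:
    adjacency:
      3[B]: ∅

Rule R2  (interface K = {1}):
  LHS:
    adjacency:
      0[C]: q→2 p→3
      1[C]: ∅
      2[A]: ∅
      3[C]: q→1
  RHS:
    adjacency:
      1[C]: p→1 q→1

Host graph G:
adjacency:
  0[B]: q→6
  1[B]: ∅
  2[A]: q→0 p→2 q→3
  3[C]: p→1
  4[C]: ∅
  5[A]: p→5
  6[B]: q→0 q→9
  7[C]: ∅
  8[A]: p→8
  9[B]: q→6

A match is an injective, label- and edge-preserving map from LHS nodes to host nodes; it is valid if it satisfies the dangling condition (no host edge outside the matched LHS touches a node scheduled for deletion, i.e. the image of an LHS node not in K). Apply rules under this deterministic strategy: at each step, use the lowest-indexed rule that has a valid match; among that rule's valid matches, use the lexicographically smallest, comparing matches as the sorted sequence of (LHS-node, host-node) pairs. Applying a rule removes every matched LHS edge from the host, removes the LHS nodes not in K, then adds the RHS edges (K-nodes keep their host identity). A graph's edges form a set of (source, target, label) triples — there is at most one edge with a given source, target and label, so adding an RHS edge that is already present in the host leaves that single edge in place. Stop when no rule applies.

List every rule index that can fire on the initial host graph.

R0: no valid match — LHS pattern not found
R1: 4 valid matches — {0↦4, 1↦5, 2↦9, 3↦6}, {0↦4, 1↦8, 2↦9, 3↦6}, {0↦7, 1↦5, 2↦9, 3↦6} (+1 more)
R2: no valid match — LHS pattern not found

Answer: [R1]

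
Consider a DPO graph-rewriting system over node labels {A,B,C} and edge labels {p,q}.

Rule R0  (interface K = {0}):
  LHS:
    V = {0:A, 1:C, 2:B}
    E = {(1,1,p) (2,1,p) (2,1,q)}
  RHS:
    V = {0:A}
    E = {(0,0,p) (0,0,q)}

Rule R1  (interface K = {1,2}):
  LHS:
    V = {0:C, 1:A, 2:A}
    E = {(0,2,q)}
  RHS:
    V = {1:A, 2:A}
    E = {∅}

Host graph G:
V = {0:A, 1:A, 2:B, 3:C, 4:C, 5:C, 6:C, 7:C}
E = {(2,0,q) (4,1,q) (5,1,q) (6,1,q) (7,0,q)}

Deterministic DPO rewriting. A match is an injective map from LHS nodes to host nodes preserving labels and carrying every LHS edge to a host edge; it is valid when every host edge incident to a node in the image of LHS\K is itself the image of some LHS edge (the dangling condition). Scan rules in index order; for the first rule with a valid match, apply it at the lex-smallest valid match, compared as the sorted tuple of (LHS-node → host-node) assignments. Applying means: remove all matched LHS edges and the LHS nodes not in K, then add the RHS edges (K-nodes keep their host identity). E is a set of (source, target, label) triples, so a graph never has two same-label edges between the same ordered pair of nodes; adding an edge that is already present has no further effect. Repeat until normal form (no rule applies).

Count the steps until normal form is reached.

start.  V:8 E:5  edges: 2-q->0 4-q->1 5-q->1 6-q->1 7-q->0
1. fire R1 via {0↦4, 1↦0, 2↦1}  →  V:7 E:4  edges: 2-q->0 5-q->1 6-q->1 7-q->0
2. fire R1 via {0↦5, 1↦0, 2↦1}  →  V:6 E:3  edges: 2-q->0 6-q->1 7-q->0
3. fire R1 via {0↦6, 1↦0, 2↦1}  →  V:5 E:2  edges: 2-q->0 7-q->0
4. fire R1 via {0↦7, 1↦1, 2↦0}  →  V:4 E:1  edges: 2-q->0
normal form: no rule applies after step 4

Answer: 4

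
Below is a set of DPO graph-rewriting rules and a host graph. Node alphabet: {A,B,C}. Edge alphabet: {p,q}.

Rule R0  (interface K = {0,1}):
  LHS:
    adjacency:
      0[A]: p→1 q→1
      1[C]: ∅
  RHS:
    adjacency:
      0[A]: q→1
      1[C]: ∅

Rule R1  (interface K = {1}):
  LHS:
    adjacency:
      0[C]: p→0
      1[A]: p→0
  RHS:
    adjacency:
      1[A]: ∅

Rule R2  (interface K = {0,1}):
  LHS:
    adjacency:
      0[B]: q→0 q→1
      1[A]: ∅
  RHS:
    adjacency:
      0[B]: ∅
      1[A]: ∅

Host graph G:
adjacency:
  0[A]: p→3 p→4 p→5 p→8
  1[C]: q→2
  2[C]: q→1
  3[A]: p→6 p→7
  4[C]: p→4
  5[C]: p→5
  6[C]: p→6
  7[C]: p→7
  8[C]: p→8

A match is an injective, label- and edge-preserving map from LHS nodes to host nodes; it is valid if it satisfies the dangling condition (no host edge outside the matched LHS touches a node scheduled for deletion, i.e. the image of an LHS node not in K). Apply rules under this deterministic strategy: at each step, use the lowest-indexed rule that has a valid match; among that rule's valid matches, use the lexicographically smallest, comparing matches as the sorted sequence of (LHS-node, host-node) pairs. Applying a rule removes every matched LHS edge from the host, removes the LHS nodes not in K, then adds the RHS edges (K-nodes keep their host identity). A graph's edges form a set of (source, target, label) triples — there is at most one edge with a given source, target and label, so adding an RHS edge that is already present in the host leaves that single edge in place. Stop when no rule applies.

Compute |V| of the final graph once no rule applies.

start.  V:9 E:13  edges: 0-p->3 0-p->4 0-p->5 0-p->8 1-q->2 2-q->1 3-p->6 3-p->7 4-p->4 5-p->5 6-p->6 7-p->7 8-p->8
1. fire R1 via {0↦4, 1↦0}  →  V:8 E:11  edges: 0-p->3 0-p->5 0-p->8 1-q->2 2-q->1 3-p->6 3-p->7 5-p->5 6-p->6 7-p->7 8-p->8
2. fire R1 via {0↦5, 1↦0}  →  V:7 E:9  edges: 0-p->3 0-p->8 1-q->2 2-q->1 3-p->6 3-p->7 6-p->6 7-p->7 8-p->8
3. fire R1 via {0↦6, 1↦3}  →  V:6 E:7  edges: 0-p->3 0-p->8 1-q->2 2-q->1 3-p->7 7-p->7 8-p->8
4. fire R1 via {0↦7, 1↦3}  →  V:5 E:5  edges: 0-p->3 0-p->8 1-q->2 2-q->1 8-p->8
5. fire R1 via {0↦8, 1↦0}  →  V:4 E:3  edges: 0-p->3 1-q->2 2-q->1
halt: no rule applies after step 5
NF nodes: {0:A, 1:C, 2:C, 3:A}

Answer: 4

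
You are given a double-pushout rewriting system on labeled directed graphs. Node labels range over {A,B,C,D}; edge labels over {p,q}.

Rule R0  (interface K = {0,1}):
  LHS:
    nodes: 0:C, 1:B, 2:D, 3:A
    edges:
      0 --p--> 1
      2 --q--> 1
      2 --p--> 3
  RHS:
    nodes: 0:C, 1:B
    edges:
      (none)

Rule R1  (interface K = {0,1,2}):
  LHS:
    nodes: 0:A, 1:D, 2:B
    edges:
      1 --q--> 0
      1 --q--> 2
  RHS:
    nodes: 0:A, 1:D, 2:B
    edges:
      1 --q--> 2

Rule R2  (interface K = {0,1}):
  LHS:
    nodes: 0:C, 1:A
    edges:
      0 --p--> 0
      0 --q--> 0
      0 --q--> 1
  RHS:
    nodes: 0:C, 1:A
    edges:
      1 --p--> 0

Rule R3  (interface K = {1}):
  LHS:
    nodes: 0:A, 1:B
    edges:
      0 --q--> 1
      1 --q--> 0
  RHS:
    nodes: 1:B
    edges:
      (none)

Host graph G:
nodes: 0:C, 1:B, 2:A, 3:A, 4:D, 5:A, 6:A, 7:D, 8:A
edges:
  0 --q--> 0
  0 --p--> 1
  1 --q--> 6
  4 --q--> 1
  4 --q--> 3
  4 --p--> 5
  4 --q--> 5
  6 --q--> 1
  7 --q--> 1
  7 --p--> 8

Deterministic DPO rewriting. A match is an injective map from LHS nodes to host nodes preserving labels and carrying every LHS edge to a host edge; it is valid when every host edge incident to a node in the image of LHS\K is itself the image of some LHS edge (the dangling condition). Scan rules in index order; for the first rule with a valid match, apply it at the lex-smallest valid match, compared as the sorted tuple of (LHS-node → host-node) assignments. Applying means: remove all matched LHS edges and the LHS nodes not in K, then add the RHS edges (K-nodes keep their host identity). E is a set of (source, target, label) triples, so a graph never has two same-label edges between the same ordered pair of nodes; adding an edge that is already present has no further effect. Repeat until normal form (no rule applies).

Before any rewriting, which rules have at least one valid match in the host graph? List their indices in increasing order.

R0: 1 valid match — {0↦0, 1↦1, 2↦7, 3↦8}
R1: 2 valid matches — {0↦3, 1↦4, 2↦1}, {0↦5, 1↦4, 2↦1}
R2: no valid match — LHS pattern not found
R3: 1 valid match — {0↦6, 1↦1}

Answer: [R0,R1,R3]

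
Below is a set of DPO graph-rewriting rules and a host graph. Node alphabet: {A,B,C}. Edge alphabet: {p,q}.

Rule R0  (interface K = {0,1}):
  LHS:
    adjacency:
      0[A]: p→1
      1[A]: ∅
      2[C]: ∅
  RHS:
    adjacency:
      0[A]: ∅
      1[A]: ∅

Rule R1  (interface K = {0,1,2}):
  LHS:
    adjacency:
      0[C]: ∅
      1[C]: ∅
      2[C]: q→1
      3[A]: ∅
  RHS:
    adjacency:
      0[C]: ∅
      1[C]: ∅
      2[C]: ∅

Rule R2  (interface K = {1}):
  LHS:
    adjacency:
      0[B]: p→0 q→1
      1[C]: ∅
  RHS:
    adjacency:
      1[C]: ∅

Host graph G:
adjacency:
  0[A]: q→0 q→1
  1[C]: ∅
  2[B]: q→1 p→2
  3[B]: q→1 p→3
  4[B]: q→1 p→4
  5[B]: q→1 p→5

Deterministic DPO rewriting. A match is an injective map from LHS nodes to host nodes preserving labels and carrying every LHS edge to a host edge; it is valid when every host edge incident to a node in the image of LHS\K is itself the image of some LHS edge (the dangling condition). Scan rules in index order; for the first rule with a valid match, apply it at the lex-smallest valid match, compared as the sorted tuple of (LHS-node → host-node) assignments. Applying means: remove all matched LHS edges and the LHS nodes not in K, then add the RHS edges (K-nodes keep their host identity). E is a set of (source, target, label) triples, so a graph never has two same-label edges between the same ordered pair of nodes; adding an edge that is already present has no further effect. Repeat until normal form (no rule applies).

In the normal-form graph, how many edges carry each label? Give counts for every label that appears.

start.  V:6 E:10  edges: 0-q->0 0-q->1 2-q->1 2-p->2 3-q->1 3-p->3 4-q->1 4-p->4 5-q->1 5-p->5
1. fire R2 via {0↦2, 1↦1}  →  V:5 E:8  edges: 0-q->0 0-q->1 3-q->1 3-p->3 4-q->1 4-p->4 5-q->1 5-p->5
2. fire R2 via {0↦3, 1↦1}  →  V:4 E:6  edges: 0-q->0 0-q->1 4-q->1 4-p->4 5-q->1 5-p->5
3. fire R2 via {0↦4, 1↦1}  →  V:3 E:4  edges: 0-q->0 0-q->1 5-q->1 5-p->5
4. fire R2 via {0↦5, 1↦1}  →  V:2 E:2  edges: 0-q->0 0-q->1
halt: no rule applies after step 4
NF edges: [(0, 0, 'q'), (0, 1, 'q')]

Answer: q:2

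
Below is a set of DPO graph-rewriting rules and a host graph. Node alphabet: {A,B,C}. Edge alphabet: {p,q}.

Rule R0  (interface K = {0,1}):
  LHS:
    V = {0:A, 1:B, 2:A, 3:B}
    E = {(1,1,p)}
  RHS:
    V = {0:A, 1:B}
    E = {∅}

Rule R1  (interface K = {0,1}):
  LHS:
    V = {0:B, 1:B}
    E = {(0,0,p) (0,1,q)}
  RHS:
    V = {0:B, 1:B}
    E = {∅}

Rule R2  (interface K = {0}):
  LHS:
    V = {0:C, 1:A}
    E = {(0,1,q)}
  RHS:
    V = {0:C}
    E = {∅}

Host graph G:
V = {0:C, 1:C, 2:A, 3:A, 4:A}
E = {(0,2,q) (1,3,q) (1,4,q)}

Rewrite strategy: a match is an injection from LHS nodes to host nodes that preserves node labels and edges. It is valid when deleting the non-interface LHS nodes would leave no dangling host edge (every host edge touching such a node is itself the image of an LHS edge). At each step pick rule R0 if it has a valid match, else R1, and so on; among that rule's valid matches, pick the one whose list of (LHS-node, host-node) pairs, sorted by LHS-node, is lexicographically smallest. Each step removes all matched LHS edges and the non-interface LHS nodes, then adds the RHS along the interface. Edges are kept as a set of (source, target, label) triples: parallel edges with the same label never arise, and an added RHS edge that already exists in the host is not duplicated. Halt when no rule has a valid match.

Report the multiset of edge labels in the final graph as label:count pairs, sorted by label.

Answer: (no edges)

Rewrite trace:
initial: |V|=5 |E|=3  E = 0-q->2 1-q->3 1-q->4
step 1: apply R2 at {0↦0, 1↦2}  → |V|=4 |E|=2  E = 1-q->3 1-q->4
step 2: apply R2 at {0↦1, 1↦3}  → |V|=3 |E|=1  E = 1-q->4
step 3: apply R2 at {0↦1, 1↦4}  → |V|=2 |E|=0  E = ∅
halt: no rule applies after step 3
NF edges: []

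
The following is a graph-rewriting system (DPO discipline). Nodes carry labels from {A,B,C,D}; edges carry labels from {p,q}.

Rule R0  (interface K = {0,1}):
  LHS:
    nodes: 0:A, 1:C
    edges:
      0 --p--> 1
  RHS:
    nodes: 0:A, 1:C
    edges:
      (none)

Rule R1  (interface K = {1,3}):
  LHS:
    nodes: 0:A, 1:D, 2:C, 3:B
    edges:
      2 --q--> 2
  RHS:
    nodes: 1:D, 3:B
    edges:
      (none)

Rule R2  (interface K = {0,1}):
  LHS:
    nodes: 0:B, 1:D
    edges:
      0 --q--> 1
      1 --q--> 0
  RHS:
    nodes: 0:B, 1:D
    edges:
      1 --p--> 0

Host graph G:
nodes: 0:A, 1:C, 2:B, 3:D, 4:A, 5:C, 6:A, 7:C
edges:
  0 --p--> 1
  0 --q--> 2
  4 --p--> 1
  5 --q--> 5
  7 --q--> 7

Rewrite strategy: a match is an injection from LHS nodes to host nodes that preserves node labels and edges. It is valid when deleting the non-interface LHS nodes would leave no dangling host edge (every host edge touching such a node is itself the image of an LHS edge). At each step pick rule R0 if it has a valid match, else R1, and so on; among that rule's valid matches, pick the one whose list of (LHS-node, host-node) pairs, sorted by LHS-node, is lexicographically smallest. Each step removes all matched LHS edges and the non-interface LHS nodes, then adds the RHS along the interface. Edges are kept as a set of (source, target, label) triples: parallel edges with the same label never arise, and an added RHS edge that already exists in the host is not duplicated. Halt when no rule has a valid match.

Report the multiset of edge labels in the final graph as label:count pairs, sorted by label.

Answer: q:1

Rewrite trace:
[0] host  ⇒  8 nodes, 5 edges  {0-p->1 0-q->2 4-p->1 5-q->5 7-q->7}
[1] R0 @ {0↦0, 1↦1}  ⇒  8 nodes, 4 edges  {0-q->2 4-p->1 5-q->5 7-q->7}
[2] R0 @ {0↦4, 1↦1}  ⇒  8 nodes, 3 edges  {0-q->2 5-q->5 7-q->7}
[3] R1 @ {0↦4, 1↦3, 2↦5, 3↦2}  ⇒  6 nodes, 2 edges  {0-q->2 7-q->7}
[4] R1 @ {0↦6, 1↦3, 2↦7, 3↦2}  ⇒  4 nodes, 1 edges  {0-q->2}
halt: no rule applies after step 4
NF edges: [(0, 2, 'q')]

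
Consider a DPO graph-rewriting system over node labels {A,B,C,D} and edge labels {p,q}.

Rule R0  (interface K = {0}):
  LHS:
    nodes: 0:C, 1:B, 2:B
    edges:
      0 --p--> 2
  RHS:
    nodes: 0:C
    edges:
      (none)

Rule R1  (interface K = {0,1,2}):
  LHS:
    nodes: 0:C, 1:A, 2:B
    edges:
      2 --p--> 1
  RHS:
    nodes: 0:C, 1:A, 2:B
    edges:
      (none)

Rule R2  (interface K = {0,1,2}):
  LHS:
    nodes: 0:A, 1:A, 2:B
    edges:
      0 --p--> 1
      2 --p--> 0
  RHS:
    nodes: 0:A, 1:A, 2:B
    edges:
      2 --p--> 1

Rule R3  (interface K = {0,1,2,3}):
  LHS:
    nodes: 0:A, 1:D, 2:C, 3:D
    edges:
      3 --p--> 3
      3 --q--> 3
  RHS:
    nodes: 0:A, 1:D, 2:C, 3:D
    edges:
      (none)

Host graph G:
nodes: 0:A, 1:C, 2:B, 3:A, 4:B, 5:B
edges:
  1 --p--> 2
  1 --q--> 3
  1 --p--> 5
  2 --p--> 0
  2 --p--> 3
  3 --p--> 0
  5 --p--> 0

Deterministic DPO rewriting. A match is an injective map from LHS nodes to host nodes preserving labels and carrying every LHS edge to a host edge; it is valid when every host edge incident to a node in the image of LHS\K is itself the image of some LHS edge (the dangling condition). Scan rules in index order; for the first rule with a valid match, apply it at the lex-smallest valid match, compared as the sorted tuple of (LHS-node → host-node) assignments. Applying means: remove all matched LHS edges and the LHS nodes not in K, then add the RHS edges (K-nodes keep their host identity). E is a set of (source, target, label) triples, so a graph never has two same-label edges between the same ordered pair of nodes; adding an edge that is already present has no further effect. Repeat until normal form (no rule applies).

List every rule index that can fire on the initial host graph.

Answer: [R1,R2]

Rewrite trace:
R0: no valid match — 4 raw matches, all fail dangling condition
R1: 3 valid matches — {0↦1, 1↦0, 2↦2}, {0↦1, 1↦0, 2↦5}, {0↦1, 1↦3, 2↦2}
R2: 1 valid match — {0↦3, 1↦0, 2↦2}
R3: no valid match — LHS pattern not found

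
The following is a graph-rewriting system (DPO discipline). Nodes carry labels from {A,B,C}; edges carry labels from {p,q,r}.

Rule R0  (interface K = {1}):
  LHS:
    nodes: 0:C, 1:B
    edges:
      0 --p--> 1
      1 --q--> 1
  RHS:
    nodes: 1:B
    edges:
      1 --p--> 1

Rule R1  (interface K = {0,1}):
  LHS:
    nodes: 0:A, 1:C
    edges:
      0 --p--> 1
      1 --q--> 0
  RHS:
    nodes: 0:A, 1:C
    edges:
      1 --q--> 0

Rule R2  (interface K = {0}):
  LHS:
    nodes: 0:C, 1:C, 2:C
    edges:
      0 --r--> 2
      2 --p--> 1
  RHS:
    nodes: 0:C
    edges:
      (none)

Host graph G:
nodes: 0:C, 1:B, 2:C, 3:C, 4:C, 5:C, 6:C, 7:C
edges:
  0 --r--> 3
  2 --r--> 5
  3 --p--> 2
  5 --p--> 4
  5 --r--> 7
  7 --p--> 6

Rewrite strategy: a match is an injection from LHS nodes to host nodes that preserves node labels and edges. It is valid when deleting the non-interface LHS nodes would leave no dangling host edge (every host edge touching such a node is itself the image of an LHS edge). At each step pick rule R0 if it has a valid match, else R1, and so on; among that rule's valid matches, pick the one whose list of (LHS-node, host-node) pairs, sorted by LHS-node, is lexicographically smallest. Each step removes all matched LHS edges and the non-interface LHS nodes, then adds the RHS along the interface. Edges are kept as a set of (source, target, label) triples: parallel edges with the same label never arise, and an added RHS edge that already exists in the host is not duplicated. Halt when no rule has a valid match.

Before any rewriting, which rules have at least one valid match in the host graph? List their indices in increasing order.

Answer: [R2]

Rewrite trace:
R0: no valid match — LHS pattern not found
R1: no valid match — LHS pattern not found
R2: 1 valid match — {0↦5, 1↦6, 2↦7}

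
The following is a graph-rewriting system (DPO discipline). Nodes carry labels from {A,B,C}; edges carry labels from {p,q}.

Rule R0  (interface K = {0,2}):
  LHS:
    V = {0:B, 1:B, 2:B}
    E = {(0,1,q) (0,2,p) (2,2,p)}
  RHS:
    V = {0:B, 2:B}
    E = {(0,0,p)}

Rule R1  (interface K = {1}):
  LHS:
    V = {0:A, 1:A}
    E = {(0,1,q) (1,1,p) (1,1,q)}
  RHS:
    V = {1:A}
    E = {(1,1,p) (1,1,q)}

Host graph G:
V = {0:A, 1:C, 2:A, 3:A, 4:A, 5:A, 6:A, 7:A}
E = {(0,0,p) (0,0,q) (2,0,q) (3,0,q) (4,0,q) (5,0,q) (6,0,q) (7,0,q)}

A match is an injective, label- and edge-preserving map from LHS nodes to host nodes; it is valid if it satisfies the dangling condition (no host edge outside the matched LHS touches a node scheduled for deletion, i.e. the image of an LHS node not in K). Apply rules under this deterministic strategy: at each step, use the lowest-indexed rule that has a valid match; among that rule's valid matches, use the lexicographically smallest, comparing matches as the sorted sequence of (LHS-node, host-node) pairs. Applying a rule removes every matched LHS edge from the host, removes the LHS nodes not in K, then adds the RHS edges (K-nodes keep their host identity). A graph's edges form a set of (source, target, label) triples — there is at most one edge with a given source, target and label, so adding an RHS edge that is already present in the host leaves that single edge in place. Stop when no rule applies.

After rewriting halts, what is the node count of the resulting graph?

start.  V:8 E:8  edges: 0-p->0 0-q->0 2-q->0 3-q->0 4-q->0 5-q->0 6-q->0 7-q->0
1. fire R1 via {0↦2, 1↦0}  →  V:7 E:7  edges: 0-p->0 0-q->0 3-q->0 4-q->0 5-q->0 6-q->0 7-q->0
2. fire R1 via {0↦3, 1↦0}  →  V:6 E:6  edges: 0-p->0 0-q->0 4-q->0 5-q->0 6-q->0 7-q->0
3. fire R1 via {0↦4, 1↦0}  →  V:5 E:5  edges: 0-p->0 0-q->0 5-q->0 6-q->0 7-q->0
4. fire R1 via {0↦5, 1↦0}  →  V:4 E:4  edges: 0-p->0 0-q->0 6-q->0 7-q->0
5. fire R1 via {0↦6, 1↦0}  →  V:3 E:3  edges: 0-p->0 0-q->0 7-q->0
6. fire R1 via {0↦7, 1↦0}  →  V:2 E:2  edges: 0-p->0 0-q->0
normal form: no rule applies after step 6
NF nodes: {0:A, 1:C}

Answer: 2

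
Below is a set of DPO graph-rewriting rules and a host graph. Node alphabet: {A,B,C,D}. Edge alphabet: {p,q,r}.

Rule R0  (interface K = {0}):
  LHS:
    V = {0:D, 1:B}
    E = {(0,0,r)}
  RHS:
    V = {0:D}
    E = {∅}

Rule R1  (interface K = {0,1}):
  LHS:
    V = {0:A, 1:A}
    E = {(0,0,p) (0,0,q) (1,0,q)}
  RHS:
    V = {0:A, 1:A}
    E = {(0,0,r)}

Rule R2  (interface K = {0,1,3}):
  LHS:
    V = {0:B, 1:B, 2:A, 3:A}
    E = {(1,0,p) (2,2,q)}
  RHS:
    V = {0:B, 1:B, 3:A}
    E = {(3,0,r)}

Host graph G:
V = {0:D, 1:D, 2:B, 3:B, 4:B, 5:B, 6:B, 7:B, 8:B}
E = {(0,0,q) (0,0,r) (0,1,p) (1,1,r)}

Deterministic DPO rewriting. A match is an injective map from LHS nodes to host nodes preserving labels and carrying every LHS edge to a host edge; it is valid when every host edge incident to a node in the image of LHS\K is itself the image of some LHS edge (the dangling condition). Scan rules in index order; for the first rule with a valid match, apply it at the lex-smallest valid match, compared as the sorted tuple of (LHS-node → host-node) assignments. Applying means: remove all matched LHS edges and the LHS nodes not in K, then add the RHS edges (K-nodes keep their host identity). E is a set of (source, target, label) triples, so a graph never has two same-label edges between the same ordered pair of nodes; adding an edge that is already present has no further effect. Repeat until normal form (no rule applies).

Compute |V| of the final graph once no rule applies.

Answer: 7

Steps:
initial: |V|=9 |E|=4  E = 0-q->0 0-r->0 0-p->1 1-r->1
step 1: apply R0 at {0↦0, 1↦2}  → |V|=8 |E|=3  E = 0-q->0 0-p->1 1-r->1
step 2: apply R0 at {0↦1, 1↦3}  → |V|=7 |E|=2  E = 0-q->0 0-p->1
normal form: no rule applies after step 2
NF nodes: {0:D, 1:D, 4:B, 5:B, 6:B, 7:B, 8:B}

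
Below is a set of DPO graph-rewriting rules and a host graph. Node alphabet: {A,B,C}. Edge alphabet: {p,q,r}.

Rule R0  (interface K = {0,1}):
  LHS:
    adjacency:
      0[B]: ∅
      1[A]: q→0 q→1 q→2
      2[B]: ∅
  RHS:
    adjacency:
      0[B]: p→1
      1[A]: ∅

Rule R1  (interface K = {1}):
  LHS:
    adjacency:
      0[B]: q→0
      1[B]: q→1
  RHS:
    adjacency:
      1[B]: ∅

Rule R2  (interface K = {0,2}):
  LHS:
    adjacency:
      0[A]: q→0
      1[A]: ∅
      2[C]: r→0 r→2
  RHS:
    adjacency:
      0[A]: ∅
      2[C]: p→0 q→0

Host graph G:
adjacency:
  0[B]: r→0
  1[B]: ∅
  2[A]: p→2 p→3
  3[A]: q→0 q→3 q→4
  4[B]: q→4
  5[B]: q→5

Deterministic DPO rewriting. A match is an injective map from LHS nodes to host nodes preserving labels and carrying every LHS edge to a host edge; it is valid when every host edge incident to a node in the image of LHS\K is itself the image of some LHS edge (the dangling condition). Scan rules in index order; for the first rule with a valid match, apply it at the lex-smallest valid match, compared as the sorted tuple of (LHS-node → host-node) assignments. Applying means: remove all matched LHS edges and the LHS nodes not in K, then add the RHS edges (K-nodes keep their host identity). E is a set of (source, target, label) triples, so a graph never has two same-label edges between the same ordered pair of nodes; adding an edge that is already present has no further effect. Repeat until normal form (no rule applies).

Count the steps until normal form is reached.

Answer: 2

Derivation:
initial: |V|=6 |E|=8  E = 0-r->0 2-p->2 2-p->3 3-q->0 3-q->3 3-q->4 4-q->4 5-q->5
step 1: apply R1 at {0↦5, 1↦4}  → |V|=5 |E|=6  E = 0-r->0 2-p->2 2-p->3 3-q->0 3-q->3 3-q->4
step 2: apply R0 at {0↦0, 1↦3, 2↦4}  → |V|=4 |E|=4  E = 0-r->0 0-p->3 2-p->2 2-p->3
normal form: no rule applies after step 2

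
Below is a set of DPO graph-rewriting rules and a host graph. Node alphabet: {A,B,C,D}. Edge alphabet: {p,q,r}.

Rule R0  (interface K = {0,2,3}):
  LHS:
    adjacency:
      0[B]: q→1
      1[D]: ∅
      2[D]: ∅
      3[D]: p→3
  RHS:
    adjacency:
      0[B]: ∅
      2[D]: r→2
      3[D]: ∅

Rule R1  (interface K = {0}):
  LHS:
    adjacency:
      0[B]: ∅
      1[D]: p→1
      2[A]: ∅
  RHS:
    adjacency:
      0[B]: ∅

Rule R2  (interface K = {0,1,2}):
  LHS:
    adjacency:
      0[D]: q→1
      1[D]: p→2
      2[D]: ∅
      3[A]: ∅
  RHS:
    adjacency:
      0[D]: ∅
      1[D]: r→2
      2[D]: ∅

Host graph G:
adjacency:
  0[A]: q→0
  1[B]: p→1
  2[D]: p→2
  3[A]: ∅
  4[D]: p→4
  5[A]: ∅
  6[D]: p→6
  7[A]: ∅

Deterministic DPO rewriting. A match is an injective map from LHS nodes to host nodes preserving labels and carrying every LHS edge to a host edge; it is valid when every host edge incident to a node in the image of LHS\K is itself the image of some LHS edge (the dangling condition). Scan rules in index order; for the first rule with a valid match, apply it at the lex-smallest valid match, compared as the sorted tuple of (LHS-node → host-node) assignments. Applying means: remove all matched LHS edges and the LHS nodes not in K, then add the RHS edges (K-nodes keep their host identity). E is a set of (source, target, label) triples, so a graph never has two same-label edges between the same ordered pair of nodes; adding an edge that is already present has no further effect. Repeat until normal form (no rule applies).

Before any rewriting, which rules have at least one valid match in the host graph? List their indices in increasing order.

Answer: [R1]

Derivation:
R0: no valid match — LHS pattern not found
R1: 9 valid matches — {0↦1, 1↦2, 2↦3}, {0↦1, 1↦2, 2↦5}, {0↦1, 1↦2, 2↦7} (+6 more)
R2: no valid match — LHS pattern not found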